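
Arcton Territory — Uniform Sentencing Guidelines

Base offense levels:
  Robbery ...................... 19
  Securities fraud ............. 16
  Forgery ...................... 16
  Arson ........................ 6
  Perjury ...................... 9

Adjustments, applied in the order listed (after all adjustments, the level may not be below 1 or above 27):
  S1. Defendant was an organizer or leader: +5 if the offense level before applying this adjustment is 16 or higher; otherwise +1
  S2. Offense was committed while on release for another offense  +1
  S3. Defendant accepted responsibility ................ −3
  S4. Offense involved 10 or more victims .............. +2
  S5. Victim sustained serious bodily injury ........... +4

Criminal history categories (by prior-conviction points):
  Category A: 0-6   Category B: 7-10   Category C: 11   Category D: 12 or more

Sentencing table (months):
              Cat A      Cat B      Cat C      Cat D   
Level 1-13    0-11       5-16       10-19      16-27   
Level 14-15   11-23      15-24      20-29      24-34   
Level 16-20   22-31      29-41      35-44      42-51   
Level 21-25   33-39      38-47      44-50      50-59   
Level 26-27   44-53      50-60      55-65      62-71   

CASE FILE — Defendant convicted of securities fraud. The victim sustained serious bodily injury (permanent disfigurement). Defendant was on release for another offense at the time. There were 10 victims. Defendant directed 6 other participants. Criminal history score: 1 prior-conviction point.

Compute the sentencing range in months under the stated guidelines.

Base offense level for securities fraud: 16.
S1 applies (level before this adjustment is 16 ≥ 16, so +5): 16 + 5 = 21.
S2 applies: 21 + 1 = 22.
S3 does not apply.
S4 applies: 22 + 2 = 24.
S5 applies: 24 + 4 = 28.
Level 28 exceeds the maximum of 27; capped at 27.
Final offense level: 27.
Criminal history: 1 prior point → Category A (0-6).
Level 27 falls in the 26-27 band.
Grid: Level 26-27 × Category A = 44-53 months.

44-53 months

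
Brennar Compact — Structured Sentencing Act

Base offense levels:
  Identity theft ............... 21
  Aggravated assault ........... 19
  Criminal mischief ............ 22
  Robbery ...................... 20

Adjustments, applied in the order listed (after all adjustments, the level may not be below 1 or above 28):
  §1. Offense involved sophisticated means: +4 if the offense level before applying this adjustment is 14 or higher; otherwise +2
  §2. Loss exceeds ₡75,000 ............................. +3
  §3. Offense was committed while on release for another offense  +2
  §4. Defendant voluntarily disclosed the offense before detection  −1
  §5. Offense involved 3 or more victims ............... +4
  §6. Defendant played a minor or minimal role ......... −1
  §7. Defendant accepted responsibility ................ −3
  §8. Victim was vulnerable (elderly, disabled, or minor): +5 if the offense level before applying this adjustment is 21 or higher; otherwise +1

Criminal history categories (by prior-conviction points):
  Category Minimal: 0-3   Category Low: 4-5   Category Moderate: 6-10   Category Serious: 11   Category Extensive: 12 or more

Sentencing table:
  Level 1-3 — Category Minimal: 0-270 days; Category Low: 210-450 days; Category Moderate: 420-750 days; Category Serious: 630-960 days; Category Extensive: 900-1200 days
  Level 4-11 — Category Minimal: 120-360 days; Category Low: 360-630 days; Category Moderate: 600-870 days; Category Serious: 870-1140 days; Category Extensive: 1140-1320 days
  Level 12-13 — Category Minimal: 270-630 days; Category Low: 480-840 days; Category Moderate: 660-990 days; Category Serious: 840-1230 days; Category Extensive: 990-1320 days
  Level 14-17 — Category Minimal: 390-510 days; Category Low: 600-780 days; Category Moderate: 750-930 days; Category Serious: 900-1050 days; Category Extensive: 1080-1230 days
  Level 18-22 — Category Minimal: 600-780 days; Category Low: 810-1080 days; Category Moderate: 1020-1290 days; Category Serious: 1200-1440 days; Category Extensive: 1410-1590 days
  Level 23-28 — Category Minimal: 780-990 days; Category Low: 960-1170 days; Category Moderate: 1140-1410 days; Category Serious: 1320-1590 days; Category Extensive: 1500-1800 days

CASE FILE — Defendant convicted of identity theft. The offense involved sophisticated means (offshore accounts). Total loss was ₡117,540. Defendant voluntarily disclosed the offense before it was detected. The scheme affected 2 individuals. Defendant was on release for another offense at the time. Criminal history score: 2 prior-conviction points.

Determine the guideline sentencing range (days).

Base offense level for identity theft: 21.
§1 applies (level before this adjustment is 21 ≥ 14, so +4): 21 + 4 = 25.
§2 applies: 25 + 3 = 28.
§3 applies: 28 + 2 = 30.
§4 applies: 30 − 1 = 29.
§5 does not apply.
§7 does not apply.
§8 does not apply.
Level 29 exceeds the maximum of 28; capped at 28.
Final offense level: 28.
Criminal history: 2 prior points → Category Minimal (0-3).
Level 28 falls in the 23-28 band.
Grid: Level 23-28 × Category Minimal = 780-990 days.

780-990 days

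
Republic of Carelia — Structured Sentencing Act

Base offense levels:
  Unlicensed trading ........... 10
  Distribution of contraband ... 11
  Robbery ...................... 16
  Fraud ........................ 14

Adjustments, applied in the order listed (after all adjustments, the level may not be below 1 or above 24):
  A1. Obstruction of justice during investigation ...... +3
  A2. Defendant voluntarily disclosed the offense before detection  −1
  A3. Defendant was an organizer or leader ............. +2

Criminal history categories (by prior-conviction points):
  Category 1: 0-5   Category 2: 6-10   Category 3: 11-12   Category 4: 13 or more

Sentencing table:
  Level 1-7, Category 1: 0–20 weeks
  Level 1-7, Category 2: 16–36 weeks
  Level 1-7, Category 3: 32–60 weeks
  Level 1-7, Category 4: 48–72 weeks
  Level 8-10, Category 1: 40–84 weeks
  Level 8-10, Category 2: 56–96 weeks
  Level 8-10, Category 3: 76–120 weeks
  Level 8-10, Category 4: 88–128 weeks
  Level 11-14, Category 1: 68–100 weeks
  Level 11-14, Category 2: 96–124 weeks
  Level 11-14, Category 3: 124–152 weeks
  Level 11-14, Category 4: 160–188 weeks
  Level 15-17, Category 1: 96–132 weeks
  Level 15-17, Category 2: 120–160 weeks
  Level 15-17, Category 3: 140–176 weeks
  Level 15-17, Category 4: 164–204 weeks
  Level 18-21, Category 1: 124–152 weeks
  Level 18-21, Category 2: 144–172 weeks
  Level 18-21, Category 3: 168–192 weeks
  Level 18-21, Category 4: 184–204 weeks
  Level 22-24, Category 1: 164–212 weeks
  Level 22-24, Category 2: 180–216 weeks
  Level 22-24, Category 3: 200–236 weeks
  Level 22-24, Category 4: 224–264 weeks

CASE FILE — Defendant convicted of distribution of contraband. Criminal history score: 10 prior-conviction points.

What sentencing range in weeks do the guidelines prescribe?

96-124 weeks

Base offense level for distribution of contraband: 11.
Final offense level: 11.
Criminal history: 10 prior points → Category 2 (6-10).
Level 11 falls in the 11-14 band.
Grid: Level 11-14 × Category 2 = 96-124 weeks.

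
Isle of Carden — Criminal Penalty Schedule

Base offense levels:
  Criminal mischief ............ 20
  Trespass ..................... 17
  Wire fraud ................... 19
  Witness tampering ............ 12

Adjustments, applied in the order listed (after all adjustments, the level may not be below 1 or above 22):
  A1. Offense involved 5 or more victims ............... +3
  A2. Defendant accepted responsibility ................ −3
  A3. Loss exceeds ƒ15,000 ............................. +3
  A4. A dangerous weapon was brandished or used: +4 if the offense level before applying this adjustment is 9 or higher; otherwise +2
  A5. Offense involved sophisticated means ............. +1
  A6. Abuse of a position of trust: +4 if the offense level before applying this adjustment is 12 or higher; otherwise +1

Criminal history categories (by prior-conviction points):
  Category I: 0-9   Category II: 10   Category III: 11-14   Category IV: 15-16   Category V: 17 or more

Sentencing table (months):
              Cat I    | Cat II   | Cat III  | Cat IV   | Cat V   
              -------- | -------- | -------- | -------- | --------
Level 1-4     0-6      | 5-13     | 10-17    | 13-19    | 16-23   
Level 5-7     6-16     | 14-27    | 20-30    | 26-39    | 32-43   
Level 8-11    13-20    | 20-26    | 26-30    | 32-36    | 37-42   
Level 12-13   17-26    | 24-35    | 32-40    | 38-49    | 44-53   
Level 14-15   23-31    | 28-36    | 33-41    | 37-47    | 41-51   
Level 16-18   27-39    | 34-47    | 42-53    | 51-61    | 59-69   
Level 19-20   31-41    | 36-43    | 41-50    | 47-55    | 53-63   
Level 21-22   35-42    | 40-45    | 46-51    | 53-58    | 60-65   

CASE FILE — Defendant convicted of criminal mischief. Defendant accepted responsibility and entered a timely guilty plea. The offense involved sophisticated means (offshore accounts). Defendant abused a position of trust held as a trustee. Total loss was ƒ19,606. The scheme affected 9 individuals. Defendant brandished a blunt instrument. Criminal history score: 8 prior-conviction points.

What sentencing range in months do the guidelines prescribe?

35-42 months

Base offense level for criminal mischief: 20.
A1 applies: 20 + 3 = 23.
A2 applies: 23 − 3 = 20.
A3 applies: 20 + 3 = 23.
A4 applies (level before this adjustment is 23 ≥ 9, so +4): 23 + 4 = 27.
A5 applies: 27 + 1 = 28.
A6 applies (level before this adjustment is 28 ≥ 12, so +4): 28 + 4 = 32.
Level 32 exceeds the maximum of 22; capped at 22.
Final offense level: 22.
Criminal history: 8 prior points → Category I (0-9).
Level 22 falls in the 21-22 band.
Grid: Level 21-22 × Category I = 35-42 months.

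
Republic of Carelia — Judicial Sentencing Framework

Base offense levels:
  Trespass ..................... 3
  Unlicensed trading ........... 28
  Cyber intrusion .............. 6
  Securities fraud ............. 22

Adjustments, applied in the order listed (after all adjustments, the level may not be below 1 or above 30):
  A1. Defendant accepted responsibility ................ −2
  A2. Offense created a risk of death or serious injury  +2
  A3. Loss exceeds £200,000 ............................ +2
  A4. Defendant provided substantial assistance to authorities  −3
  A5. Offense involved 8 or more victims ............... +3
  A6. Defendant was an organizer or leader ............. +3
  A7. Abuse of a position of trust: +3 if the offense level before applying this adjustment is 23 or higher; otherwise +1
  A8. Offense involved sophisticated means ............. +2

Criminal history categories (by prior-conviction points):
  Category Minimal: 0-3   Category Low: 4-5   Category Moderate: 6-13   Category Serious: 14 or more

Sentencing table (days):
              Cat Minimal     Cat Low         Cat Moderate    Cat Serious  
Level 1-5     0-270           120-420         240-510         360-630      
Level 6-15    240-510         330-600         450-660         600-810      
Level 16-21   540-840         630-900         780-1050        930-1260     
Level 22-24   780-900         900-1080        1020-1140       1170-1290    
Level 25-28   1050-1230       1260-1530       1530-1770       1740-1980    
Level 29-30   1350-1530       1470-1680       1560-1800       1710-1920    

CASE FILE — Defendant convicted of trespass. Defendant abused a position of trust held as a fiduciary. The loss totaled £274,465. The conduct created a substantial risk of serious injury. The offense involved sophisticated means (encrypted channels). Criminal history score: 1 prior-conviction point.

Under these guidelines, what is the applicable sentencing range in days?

Base offense level for trespass: 3.
A2 applies: 3 + 2 = 5.
A3 applies: 5 + 2 = 7.
A4 does not apply.
A7 applies (level before this adjustment is 7 < 23, so +1): 7 + 1 = 8.
A8 applies: 8 + 2 = 10.
Final offense level: 10.
Criminal history: 1 prior point → Category Minimal (0-3).
Level 10 falls in the 6-15 band.
Grid: Level 6-15 × Category Minimal = 240-510 days.

240-510 days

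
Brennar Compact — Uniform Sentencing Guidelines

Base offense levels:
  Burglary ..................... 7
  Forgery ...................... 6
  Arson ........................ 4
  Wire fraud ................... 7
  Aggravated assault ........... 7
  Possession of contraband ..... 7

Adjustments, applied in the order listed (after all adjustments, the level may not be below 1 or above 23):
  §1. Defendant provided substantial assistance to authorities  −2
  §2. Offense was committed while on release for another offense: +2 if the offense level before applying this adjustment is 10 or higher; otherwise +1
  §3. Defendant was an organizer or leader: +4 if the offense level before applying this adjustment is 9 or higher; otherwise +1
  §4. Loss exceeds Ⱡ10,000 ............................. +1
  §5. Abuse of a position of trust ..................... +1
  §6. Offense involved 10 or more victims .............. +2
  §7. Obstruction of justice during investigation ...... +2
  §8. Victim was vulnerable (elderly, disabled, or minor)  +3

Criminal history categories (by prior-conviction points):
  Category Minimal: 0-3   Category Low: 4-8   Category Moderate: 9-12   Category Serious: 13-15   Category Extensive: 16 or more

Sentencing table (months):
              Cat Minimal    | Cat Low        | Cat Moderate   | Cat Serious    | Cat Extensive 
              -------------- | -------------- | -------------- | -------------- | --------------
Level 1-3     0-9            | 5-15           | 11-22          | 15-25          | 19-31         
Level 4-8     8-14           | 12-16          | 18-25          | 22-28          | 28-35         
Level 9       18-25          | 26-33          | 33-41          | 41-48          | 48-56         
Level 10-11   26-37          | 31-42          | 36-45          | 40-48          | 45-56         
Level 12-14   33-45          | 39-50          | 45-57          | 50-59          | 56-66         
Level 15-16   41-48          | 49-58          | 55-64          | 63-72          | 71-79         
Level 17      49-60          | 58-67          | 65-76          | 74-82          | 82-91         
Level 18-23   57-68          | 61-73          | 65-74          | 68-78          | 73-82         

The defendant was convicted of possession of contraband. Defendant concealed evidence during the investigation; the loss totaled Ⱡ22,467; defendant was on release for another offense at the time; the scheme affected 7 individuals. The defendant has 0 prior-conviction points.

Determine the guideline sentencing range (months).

Base offense level for possession of contraband: 7.
§1 does not apply.
§2 applies (level before this adjustment is 7 < 10, so +1): 7 + 1 = 8.
§4 applies: 8 + 1 = 9.
§5 does not apply.
§6 does not apply.
§7 applies: 9 + 2 = 11.
§8 does not apply.
Final offense level: 11.
Criminal history: 0 prior points → Category Minimal (0-3).
Level 11 falls in the 10-11 band.
Grid: Level 10-11 × Category Minimal = 26-37 months.

26-37 months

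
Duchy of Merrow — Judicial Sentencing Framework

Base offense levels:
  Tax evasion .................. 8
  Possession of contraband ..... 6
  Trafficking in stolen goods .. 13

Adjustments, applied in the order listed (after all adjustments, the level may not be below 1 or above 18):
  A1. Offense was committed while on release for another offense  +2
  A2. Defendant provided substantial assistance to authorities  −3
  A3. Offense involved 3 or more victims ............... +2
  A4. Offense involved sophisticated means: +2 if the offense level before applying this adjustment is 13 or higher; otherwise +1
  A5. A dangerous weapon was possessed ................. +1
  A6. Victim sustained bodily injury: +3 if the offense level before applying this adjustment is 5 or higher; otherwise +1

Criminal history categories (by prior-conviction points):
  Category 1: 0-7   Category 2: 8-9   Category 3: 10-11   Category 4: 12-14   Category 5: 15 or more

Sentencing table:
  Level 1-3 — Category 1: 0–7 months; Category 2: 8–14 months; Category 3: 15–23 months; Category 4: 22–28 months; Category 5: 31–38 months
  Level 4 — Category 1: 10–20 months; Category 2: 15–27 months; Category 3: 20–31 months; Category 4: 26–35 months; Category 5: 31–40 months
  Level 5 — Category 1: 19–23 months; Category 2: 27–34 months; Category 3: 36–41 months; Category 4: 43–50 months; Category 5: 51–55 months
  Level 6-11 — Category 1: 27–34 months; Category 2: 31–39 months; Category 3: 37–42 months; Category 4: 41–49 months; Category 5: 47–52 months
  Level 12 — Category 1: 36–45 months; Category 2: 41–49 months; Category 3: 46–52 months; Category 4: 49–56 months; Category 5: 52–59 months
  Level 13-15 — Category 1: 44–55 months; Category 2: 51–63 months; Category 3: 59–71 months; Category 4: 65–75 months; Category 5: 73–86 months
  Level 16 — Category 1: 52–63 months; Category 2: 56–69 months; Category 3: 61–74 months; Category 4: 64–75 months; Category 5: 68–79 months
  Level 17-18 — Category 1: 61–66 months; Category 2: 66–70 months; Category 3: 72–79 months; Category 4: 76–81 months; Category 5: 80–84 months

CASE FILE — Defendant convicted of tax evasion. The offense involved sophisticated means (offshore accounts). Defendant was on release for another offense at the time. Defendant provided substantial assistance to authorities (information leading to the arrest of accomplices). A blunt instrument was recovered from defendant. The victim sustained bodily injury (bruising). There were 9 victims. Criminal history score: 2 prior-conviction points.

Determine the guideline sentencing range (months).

Base offense level for tax evasion: 8.
A1 applies: 8 + 2 = 10.
A2 applies: 10 − 3 = 7.
A3 applies: 7 + 2 = 9.
A4 applies (level before this adjustment is 9 < 13, so +1): 9 + 1 = 10.
A5 applies: 10 + 1 = 11.
A6 applies (level before this adjustment is 11 ≥ 5, so +3): 11 + 3 = 14.
Final offense level: 14.
Criminal history: 2 prior points → Category 1 (0-7).
Level 14 falls in the 13-15 band.
Grid: Level 13-15 × Category 1 = 44-55 months.

44-55 months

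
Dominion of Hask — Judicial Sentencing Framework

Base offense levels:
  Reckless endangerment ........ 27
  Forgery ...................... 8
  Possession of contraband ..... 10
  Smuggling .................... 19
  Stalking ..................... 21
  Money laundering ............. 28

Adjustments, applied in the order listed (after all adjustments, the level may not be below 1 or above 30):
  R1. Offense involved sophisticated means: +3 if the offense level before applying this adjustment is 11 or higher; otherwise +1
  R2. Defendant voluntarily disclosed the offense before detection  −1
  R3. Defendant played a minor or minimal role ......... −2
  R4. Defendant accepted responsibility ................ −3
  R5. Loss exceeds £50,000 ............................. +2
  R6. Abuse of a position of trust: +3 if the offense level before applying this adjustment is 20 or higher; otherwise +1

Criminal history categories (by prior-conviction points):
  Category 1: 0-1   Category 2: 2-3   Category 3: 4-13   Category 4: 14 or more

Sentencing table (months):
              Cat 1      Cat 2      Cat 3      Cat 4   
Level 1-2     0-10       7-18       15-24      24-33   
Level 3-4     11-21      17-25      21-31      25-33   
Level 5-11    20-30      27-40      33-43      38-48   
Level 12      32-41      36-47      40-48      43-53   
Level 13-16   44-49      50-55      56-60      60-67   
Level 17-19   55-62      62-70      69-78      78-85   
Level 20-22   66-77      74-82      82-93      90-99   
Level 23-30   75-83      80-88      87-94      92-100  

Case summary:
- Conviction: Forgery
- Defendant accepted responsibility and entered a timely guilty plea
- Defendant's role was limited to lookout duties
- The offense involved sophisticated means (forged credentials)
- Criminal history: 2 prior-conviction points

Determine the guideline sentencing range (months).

17-25 months

Base offense level for forgery: 8.
R1 applies (level before this adjustment is 8 < 11, so +1): 8 + 1 = 9.
R2 does not apply.
R3 applies: 9 − 2 = 7.
R4 applies: 7 − 3 = 4.
R5 does not apply.
R6 does not apply.
Final offense level: 4.
Criminal history: 2 prior points → Category 2 (2-3).
Level 4 falls in the 3-4 band.
Grid: Level 3-4 × Category 2 = 17-25 months.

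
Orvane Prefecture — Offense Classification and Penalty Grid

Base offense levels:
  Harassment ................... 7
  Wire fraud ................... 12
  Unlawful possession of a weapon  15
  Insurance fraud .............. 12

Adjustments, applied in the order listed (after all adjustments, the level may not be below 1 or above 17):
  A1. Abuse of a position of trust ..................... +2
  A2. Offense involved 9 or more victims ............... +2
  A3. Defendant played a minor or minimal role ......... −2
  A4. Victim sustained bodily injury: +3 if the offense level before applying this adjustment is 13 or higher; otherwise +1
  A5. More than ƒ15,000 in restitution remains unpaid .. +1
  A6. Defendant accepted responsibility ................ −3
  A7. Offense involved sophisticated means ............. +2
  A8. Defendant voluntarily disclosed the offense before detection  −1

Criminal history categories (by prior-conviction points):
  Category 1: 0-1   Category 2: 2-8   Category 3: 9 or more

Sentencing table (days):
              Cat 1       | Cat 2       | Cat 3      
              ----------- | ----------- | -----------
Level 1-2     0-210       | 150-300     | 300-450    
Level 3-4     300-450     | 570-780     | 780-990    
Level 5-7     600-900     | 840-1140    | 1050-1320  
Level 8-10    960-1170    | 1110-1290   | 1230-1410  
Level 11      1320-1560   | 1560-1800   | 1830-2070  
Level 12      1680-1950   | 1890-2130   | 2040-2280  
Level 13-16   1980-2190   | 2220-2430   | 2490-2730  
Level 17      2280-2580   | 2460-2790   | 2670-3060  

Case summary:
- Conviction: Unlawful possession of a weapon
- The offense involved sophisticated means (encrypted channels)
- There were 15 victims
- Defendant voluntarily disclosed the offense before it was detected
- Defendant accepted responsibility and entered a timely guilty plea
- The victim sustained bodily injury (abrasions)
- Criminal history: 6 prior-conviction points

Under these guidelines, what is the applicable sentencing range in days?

Base offense level for unlawful possession of a weapon: 15.
A2 applies: 15 + 2 = 17.
A3 does not apply.
A4 applies (level before this adjustment is 17 ≥ 13, so +3): 17 + 3 = 20.
A6 applies: 20 − 3 = 17.
A7 applies: 17 + 2 = 19.
A8 applies: 19 − 1 = 18.
Level 18 exceeds the maximum of 17; capped at 17.
Final offense level: 17.
Criminal history: 6 prior points → Category 2 (2-8).
Level 17 falls in the 17 band.
Grid: Level 17 × Category 2 = 2460-2790 days.

2460-2790 days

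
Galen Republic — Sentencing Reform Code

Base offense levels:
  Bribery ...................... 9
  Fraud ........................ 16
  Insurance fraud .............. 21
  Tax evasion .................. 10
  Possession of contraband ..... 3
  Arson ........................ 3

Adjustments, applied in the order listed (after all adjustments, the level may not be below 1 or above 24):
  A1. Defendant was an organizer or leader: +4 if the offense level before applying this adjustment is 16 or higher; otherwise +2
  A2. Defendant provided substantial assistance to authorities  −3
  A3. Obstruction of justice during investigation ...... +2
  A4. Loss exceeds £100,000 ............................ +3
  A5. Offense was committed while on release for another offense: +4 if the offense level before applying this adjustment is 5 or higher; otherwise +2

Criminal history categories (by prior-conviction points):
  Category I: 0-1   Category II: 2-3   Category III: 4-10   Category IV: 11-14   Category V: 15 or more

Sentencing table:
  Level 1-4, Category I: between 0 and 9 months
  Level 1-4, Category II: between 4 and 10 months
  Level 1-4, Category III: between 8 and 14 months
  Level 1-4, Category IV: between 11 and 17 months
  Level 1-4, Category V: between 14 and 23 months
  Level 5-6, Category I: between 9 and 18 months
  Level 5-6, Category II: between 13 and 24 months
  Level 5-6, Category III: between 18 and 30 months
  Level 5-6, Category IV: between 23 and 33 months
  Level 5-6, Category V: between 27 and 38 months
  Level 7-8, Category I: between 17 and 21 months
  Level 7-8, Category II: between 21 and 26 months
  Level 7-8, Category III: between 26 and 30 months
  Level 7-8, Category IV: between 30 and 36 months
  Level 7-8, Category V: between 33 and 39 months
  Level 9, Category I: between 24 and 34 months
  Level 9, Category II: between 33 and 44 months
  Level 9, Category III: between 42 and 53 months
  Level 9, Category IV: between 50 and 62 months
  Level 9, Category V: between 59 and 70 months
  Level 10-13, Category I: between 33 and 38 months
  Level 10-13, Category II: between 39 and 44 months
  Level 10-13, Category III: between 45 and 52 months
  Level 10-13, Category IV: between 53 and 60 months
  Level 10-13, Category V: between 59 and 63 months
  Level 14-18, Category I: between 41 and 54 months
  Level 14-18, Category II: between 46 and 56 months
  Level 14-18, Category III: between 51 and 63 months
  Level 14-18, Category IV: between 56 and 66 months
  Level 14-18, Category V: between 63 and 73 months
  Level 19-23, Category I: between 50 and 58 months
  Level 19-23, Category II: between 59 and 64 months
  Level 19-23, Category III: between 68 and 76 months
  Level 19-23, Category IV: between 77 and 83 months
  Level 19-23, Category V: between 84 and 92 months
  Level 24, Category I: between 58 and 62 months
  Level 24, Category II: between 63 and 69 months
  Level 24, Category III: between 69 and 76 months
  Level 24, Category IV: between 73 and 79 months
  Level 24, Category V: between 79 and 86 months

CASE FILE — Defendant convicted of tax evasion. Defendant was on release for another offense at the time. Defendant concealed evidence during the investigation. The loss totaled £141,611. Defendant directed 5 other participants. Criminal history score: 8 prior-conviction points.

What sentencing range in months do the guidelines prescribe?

Base offense level for tax evasion: 10.
A1 applies (level before this adjustment is 10 < 16, so +2): 10 + 2 = 12.
A2 does not apply.
A3 applies: 12 + 2 = 14.
A4 applies: 14 + 3 = 17.
A5 applies (level before this adjustment is 17 ≥ 5, so +4): 17 + 4 = 21.
Final offense level: 21.
Criminal history: 8 prior points → Category III (4-10).
Level 21 falls in the 19-23 band.
Grid: Level 19-23 × Category III = 68-76 months.

68-76 months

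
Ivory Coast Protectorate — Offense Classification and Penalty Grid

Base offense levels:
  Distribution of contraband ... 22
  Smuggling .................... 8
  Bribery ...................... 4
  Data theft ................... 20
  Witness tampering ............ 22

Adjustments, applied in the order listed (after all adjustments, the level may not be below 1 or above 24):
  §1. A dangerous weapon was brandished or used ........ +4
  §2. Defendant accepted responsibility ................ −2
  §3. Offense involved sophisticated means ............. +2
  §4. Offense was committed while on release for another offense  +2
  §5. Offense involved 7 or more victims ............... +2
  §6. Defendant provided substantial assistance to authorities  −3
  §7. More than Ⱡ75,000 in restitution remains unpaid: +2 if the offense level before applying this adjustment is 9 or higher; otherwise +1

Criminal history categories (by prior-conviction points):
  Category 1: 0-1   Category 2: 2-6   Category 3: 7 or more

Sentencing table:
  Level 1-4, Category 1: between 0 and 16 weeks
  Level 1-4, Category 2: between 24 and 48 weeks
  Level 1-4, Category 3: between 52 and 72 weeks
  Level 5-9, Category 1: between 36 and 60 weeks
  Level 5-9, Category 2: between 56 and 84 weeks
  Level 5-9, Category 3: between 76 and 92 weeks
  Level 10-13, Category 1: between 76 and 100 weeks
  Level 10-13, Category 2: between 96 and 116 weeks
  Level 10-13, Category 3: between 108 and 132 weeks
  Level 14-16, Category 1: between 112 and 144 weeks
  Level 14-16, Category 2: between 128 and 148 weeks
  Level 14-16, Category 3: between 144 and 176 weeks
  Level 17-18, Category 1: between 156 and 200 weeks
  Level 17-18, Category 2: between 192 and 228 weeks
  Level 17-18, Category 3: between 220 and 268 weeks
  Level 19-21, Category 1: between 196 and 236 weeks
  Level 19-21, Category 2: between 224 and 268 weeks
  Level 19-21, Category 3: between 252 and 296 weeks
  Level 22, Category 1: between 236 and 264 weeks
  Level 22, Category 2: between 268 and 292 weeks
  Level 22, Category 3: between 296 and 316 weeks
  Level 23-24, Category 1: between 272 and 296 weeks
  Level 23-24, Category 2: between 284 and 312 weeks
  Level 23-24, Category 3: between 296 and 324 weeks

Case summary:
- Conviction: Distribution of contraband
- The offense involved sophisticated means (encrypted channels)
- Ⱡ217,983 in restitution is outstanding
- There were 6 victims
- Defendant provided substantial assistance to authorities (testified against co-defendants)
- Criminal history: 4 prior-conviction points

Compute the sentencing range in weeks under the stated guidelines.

Base offense level for distribution of contraband: 22.
§1 does not apply.
§2 does not apply.
§3 applies: 22 + 2 = 24.
§4 does not apply.
§5 does not apply.
§6 applies: 24 − 3 = 21.
§7 applies (level before this adjustment is 21 ≥ 9, so +2): 21 + 2 = 23.
Final offense level: 23.
Criminal history: 4 prior points → Category 2 (2-6).
Level 23 falls in the 23-24 band.
Grid: Level 23-24 × Category 2 = 284-312 weeks.

284-312 weeks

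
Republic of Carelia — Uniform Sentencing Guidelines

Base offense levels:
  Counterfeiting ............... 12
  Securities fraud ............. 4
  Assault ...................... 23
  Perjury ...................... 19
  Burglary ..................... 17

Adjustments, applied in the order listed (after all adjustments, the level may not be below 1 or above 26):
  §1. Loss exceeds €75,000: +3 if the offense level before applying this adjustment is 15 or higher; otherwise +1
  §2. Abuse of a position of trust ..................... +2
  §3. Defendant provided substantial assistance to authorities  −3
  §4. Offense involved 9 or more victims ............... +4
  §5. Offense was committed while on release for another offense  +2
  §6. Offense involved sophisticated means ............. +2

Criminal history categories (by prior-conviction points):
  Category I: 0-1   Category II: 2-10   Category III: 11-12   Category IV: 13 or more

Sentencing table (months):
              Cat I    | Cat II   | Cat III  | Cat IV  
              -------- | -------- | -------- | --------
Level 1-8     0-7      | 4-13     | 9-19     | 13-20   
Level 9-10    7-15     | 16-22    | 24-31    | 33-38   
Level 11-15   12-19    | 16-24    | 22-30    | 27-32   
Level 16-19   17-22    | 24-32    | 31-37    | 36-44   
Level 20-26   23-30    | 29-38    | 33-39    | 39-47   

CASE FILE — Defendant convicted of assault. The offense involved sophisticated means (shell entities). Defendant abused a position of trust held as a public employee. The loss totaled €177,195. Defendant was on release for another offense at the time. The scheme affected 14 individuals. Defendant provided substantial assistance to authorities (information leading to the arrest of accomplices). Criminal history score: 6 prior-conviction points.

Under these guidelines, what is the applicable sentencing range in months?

Base offense level for assault: 23.
§1 applies (level before this adjustment is 23 ≥ 15, so +3): 23 + 3 = 26.
§2 applies: 26 + 2 = 28.
§3 applies: 28 − 3 = 25.
§4 applies: 25 + 4 = 29.
§5 applies: 29 + 2 = 31.
§6 applies: 31 + 2 = 33.
Level 33 exceeds the maximum of 26; capped at 26.
Final offense level: 26.
Criminal history: 6 prior points → Category II (2-10).
Level 26 falls in the 20-26 band.
Grid: Level 20-26 × Category II = 29-38 months.

29-38 months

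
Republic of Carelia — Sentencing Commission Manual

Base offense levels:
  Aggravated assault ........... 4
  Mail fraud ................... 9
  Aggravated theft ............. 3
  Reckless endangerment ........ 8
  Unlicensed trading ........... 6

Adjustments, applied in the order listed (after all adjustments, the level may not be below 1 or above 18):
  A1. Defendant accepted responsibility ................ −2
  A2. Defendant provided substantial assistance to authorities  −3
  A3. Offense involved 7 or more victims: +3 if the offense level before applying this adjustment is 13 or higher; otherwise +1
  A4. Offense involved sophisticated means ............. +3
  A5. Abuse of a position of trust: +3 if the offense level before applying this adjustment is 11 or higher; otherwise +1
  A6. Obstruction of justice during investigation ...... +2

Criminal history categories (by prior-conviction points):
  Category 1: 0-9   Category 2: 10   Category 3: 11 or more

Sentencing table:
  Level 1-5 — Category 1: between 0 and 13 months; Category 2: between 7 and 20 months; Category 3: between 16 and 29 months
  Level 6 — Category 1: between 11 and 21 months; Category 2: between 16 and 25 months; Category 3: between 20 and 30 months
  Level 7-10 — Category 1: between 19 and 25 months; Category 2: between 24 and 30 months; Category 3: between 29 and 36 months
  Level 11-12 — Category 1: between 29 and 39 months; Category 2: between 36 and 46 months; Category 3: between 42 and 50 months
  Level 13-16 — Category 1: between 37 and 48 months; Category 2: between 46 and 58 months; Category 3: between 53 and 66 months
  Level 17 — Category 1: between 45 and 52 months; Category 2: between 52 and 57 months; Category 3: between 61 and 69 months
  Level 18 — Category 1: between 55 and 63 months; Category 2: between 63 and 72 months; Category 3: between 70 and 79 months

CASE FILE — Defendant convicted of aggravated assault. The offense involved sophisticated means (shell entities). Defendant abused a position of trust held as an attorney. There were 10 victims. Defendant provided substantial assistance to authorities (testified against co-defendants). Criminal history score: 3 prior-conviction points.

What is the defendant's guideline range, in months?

11-21 months

Base offense level for aggravated assault: 4.
A1 does not apply.
A2 applies: 4 − 3 = 1.
A3 applies (level before this adjustment is 1 < 13, so +1): 1 + 1 = 2.
A4 applies: 2 + 3 = 5.
A5 applies (level before this adjustment is 5 < 11, so +1): 5 + 1 = 6.
A6 does not apply.
Final offense level: 6.
Criminal history: 3 prior points → Category 1 (0-9).
Level 6 falls in the 6 band.
Grid: Level 6 × Category 1 = 11-21 months.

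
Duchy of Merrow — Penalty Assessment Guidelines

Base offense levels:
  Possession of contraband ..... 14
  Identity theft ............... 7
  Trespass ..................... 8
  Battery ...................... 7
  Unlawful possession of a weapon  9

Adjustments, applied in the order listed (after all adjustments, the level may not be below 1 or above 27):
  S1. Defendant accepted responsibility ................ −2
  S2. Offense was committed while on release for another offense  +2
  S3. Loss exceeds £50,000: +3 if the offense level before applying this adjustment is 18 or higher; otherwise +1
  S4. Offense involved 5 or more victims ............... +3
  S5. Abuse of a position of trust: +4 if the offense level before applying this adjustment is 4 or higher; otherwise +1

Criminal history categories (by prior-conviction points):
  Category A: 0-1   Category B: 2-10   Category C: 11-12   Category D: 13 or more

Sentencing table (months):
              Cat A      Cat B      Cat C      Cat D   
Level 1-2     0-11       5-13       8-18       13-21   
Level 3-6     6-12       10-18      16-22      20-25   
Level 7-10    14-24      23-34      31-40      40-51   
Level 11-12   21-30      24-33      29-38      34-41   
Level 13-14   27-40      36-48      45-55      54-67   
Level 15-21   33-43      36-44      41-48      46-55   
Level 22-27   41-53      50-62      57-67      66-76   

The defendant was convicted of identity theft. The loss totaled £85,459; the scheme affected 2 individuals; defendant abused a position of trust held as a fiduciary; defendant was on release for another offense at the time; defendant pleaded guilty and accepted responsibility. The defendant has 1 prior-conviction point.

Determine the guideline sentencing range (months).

21-30 months

Base offense level for identity theft: 7.
S1 applies: 7 − 2 = 5.
S2 applies: 5 + 2 = 7.
S3 applies (level before this adjustment is 7 < 18, so +1): 7 + 1 = 8.
S5 applies (level before this adjustment is 8 ≥ 4, so +4): 8 + 4 = 12.
Final offense level: 12.
Criminal history: 1 prior point → Category A (0-1).
Level 12 falls in the 11-12 band.
Grid: Level 11-12 × Category A = 21-30 months.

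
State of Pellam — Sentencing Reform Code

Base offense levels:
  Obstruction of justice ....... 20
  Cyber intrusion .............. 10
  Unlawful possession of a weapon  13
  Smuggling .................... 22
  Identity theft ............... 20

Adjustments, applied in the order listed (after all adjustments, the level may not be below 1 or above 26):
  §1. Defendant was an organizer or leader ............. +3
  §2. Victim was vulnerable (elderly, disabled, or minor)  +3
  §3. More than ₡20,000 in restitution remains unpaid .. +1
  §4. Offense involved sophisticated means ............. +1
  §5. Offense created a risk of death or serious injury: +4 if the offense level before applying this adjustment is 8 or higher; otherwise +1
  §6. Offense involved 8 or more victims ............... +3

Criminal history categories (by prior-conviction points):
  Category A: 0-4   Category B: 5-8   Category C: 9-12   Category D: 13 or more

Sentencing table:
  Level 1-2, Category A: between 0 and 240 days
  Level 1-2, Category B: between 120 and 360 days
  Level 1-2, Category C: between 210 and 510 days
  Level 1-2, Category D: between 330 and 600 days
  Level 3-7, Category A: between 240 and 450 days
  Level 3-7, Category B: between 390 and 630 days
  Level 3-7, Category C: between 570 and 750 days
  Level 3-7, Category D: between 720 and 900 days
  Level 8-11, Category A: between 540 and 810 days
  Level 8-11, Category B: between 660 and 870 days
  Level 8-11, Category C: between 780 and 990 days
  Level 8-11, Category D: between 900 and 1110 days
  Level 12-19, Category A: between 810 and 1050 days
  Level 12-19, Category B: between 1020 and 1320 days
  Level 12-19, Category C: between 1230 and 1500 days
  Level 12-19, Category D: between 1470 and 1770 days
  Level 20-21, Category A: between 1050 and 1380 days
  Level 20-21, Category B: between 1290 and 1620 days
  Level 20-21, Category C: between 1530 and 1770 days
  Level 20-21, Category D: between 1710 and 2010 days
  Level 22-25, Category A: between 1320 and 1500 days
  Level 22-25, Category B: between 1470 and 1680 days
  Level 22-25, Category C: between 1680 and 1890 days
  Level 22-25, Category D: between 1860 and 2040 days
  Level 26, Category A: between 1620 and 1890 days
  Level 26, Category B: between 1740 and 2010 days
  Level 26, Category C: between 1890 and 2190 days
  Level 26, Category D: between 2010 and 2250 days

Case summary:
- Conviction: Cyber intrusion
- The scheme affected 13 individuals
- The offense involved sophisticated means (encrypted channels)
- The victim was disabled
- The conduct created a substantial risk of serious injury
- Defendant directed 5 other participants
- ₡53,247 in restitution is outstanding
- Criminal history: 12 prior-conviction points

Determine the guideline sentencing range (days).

Base offense level for cyber intrusion: 10.
§1 applies: 10 + 3 = 13.
§2 applies: 13 + 3 = 16.
§3 applies: 16 + 1 = 17.
§4 applies: 17 + 1 = 18.
§5 applies (level before this adjustment is 18 ≥ 8, so +4): 18 + 4 = 22.
§6 applies: 22 + 3 = 25.
Final offense level: 25.
Criminal history: 12 prior points → Category C (9-12).
Level 25 falls in the 22-25 band.
Grid: Level 22-25 × Category C = 1680-1890 days.

1680-1890 days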